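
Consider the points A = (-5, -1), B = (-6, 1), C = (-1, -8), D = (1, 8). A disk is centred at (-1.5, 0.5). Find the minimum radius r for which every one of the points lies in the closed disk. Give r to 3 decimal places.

The required radius is the distance from (-1.5, 0.5) to the farthest point.
Squared distances: 14.5, 20.5, 72.5, 62.5.
Maximum is 72.5, attained at C.
r = √(72.5) ≈ 8.515.

8.515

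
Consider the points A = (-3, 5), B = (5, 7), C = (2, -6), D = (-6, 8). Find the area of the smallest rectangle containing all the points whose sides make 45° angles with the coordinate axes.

In coordinates u = x + y, v = x − y the rectangle is axis-aligned; the map (x,y)→(u,v) scales areas by 2.
u-values: 2, 12, -4, 2; range = 12 − (-4) = 16.
v-values: -8, -2, 8, -14; range = 8 − (-14) = 22.
Area = (16 × 22) / 2 = 176.

176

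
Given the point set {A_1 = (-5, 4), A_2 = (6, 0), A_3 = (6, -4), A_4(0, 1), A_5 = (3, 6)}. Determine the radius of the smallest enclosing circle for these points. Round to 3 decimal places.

6.801

The farthest pair is A_1–A_3 with squared distance 185. The circle on this segment as diameter has centre (0.5, 0) and r² = 185/4 = 46.25.
Check A_2: distance² to centre = 30.25 ≤ 46.25, so it lies inside.
All remaining points lie in this disk, and no smaller disk contains both endpoints, so this is the minimum enclosing circle.
r = √(46.25) ≈ 6.801.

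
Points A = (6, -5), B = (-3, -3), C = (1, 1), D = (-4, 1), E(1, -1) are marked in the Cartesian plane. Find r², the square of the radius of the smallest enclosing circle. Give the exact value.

A smallest enclosing disk is always determined by at most three of the input points on its boundary.
The farthest pair is A–D with squared distance 136. The circle on this segment as diameter has centre (1, -2) and r² = 136/4 = 34.
Check B: distance² to centre = 17 ≤ 34, so it lies inside.
All remaining points lie in this disk, and no smaller disk contains both endpoints, so this is the minimum enclosing circle.

34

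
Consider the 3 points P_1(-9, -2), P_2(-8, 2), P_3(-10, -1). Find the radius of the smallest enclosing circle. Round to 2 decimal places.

Side lengths²: P_1P_2² = 17, P_1P_3² = 2, P_2P_3² = 13.
Since P_1P_2² = 17 ≥ 13 + 2 = 15, the angle opposite P_1P_2 is not acute, so the smallest enclosing circle has P_1P_2 as diameter.
Centre = midpoint of P_1P_2 = (-8.5, 0), r² = 17/4 = 4.25.
r = √(4.25) ≈ 2.06.

2.06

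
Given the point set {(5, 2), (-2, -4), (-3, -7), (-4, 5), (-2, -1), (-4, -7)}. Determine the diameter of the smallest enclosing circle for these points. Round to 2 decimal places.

The minimum enclosing circle of a finite set is fixed by two of the points (as a diameter) or three (as a circumcircle).
The minimum enclosing circle is determined by three boundary points: (5, 2), (-4, 5), (-4, -7).
Their circumcentre is (-1, -1) with r² = 45.
The farthest remaining point (-3, -7) is at distance² 40 ≤ 45.
Diameter = 2r = 2√45 ≈ 13.42.

13.42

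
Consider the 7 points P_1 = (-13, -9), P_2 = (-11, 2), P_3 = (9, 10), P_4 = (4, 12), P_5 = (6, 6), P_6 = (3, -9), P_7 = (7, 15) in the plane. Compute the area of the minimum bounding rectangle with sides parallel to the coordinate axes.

x ranges over [-13, 9], width 22.
y ranges over [-9, 15], height 24.
Area = 22 × 24 = 528.

528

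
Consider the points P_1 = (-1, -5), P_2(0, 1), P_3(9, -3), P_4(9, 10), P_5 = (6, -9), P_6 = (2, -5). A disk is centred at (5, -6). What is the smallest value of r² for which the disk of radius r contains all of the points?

The required radius is the distance from (5, -6) to the farthest point.
Squared distances: 37, 74, 25, 272, 10, 10.
Maximum is 272, attained at P_4.

272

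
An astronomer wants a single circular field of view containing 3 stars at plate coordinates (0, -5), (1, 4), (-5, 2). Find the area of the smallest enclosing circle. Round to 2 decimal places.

70.50

Call the three points A, B, C in the order given.
Side lengths²: AB² = 82, AC² = 74, BC² = 40.
Since AB² = 82 < 74 + 40 = 114, the triangle is acute, so the smallest enclosing circle is the circumcircle.
Circumcentre = (-23/26, -9/26), r² = 7585/338.
Area = π·r² = π·7585/338 ≈ 70.50.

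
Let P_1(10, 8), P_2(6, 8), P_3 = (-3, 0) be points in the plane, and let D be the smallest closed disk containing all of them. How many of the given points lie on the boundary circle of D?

2

Side lengths²: P_1P_2² = 16, P_1P_3² = 233, P_2P_3² = 145.
Since P_1P_3² = 233 ≥ 145 + 16 = 161, the angle opposite P_1P_3 is not acute, so the smallest enclosing circle has P_1P_3 as diameter.
Centre = midpoint of P_1P_3 = (3.5, 4), r² = 233/4 = 58.25.
The points at distance exactly r from the centre are P_1, P_3 — 2 points.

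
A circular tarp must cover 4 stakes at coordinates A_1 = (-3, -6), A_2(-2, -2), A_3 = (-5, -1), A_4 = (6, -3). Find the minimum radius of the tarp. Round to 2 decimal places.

5.59

The farthest pair is A_3–A_4 with squared distance 125. The circle on this segment as diameter has centre (0.5, -2) and r² = 125/4 = 31.25.
Check A_1: distance² to centre = 28.25 ≤ 31.25, so it lies inside.
All remaining points lie in this disk, and no smaller disk contains both endpoints, so this is the minimum enclosing circle.
r = √(31.25) ≈ 5.59.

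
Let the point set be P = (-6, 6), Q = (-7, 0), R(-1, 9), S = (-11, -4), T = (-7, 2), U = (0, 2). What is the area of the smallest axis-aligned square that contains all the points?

The bounding box has width 11 and height 13.
An axis-aligned square enclosing the set must have side ≥ max(width, height).
So the minimum side is max(11, 13) = 13.
Area = 13² = 169.

169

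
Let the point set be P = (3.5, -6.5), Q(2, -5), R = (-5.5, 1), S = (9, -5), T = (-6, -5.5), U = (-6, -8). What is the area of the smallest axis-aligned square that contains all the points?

The bounding box has width 15 and height 9.
An axis-aligned square enclosing the set must have side ≥ max(width, height).
So the minimum side is max(15, 9) = 15.
Area = 15² = 225.

225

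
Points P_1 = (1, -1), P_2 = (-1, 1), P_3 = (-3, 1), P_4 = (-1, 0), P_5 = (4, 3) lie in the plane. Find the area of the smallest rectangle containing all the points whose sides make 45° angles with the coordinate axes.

In coordinates u = x + y, v = x − y the rectangle is axis-aligned; the map (x,y)→(u,v) scales areas by 2.
u-values: 0, 0, -2, -1, 7; range = 7 − (-2) = 9.
v-values: 2, -2, -4, -1, 1; range = 2 − (-4) = 6.
Area = (9 × 6) / 2 = 27.

27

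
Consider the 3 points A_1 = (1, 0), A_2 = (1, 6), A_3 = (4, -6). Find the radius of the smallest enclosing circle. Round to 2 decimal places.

6.18

Side lengths²: A_1A_2² = 36, A_1A_3² = 45, A_2A_3² = 153.
Since A_2A_3² = 153 ≥ 45 + 36 = 81, the angle opposite A_2A_3 is not acute, so the smallest enclosing circle has A_2A_3 as diameter.
Centre = midpoint of A_2A_3 = (2.5, 0), r² = 153/4 = 38.25.
r = √(38.25) ≈ 6.18.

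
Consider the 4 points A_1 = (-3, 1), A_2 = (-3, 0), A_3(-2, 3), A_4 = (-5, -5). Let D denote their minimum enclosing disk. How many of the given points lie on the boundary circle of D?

2

A smallest enclosing disk is always determined by at most three of the input points on its boundary.
The farthest pair is A_3–A_4 with squared distance 73. The circle on this segment as diameter has centre (-3.5, -1) and r² = 73/4 = 18.25.
Check A_1: distance² to centre = 4.25 ≤ 18.25, so it lies inside.
All remaining points lie in this disk, and no smaller disk contains both endpoints, so this is the minimum enclosing circle.
The points at distance exactly r from the centre are A_3, A_4 — 2 points.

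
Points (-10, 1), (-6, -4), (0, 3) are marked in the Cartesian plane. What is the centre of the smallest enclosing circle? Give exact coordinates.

Call the three points A, B, C in the order given.
Side lengths²: AB² = 41, AC² = 104, BC² = 85.
Since AC² = 104 < 85 + 41 = 126, the triangle is acute, so the smallest enclosing circle is the circumcircle.
Circumcentre = (-279/58, 61/58), r² = 45305/1682.
Centre = (-279/58, 61/58).

(-279/58, 61/58)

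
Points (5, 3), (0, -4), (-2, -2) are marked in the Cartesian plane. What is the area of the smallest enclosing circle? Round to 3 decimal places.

Call the three points A, B, C in the order given.
Side lengths²: AB² = 74, AC² = 74, BC² = 8.
Since AC² = 74 < 74 + 8 = 82, the triangle is acute, so the smallest enclosing circle is the circumcircle.
Circumcentre = (23/12, -1/12), r² = 1369/72.
Area = π·r² = π·1369/72 ≈ 59.734.

59.734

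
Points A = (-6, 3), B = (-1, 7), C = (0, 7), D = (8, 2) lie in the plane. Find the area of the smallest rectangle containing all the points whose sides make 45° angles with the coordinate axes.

In coordinates u = x + y, v = x − y the rectangle is axis-aligned; the map (x,y)→(u,v) scales areas by 2.
u-values: -3, 6, 7, 10; range = 10 − (-3) = 13.
v-values: -9, -8, -7, 6; range = 6 − (-9) = 15.
Area = (13 × 15) / 2 = 97.5.

97.5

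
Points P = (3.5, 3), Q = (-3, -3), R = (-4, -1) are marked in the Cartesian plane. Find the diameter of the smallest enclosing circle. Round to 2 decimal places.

8.85

Side lengths²: PQ² = 78.25, PR² = 72.25, QR² = 5.
Since PQ² = 78.25 ≥ 72.25 + 5 = 77.25, the angle opposite PQ is not acute, so the smallest enclosing circle has PQ as diameter.
Centre = midpoint of PQ = (0.25, 0), r² = 78.25/4 = 19.5625.
Diameter = 2r = 2√(19.5625) ≈ 8.85.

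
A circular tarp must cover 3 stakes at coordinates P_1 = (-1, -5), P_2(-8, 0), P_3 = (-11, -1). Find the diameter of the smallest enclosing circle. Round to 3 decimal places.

Side lengths²: P_1P_2² = 74, P_1P_3² = 116, P_2P_3² = 10.
Since P_1P_3² = 116 ≥ 74 + 10 = 84, the angle opposite P_1P_3 is not acute, so the smallest enclosing circle has P_1P_3 as diameter.
Centre = midpoint of P_1P_3 = (-6, -3), r² = 116/4 = 29.
Diameter = 2r = 2√29 ≈ 10.770.

10.770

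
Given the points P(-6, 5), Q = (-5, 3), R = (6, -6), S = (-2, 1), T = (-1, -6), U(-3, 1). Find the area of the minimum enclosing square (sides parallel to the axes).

The bounding box has width 12 and height 11.
An axis-aligned square enclosing the set must have side ≥ max(width, height).
So the minimum side is max(12, 11) = 12.
Area = 12² = 144.

144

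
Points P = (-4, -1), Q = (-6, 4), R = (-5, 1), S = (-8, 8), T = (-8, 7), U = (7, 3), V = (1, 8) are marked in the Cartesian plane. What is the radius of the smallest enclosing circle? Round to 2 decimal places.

7.91

The farthest pair is S–U with squared distance 250. The circle on this segment as diameter has centre (-0.5, 5.5) and r² = 250/4 = 62.5.
Check P: distance² to centre = 54.5 ≤ 62.5, so it lies inside.
All remaining points lie in this disk, and no smaller disk contains both endpoints, so this is the minimum enclosing circle.
r = √(62.5) ≈ 7.91.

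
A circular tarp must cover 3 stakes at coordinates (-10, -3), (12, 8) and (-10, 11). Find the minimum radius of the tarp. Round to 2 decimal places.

12.41

Call the three points A, B, C in the order given.
Side lengths²: AB² = 605, AC² = 196, BC² = 493.
Since AB² = 605 < 493 + 196 = 689, the triangle is acute, so the smallest enclosing circle is the circumcircle.
Circumcentre = (0.25, 4), r² = 154.0625.
r = √(154.0625) ≈ 12.41.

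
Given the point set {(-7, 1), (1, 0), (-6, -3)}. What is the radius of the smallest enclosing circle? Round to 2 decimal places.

Call the three points A, B, C in the order given.
Side lengths²: AB² = 65, AC² = 17, BC² = 58.
Since AB² = 65 < 58 + 17 = 75, the triangle is acute, so the smallest enclosing circle is the circumcircle.
Circumcentre = (-191/62, -9/62), r² = 32045/1922.
r = √(32045/1922) ≈ 4.08.

4.08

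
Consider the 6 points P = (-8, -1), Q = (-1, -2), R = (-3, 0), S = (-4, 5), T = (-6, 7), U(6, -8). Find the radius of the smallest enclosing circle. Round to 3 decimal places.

9.605

The farthest pair is T–U with squared distance 369. The circle on this segment as diameter has centre (0, -0.5) and r² = 369/4 = 92.25.
Check P: distance² to centre = 64.25 ≤ 92.25, so it lies inside.
All remaining points lie in this disk, and no smaller disk contains both endpoints, so this is the minimum enclosing circle.
r = √(92.25) ≈ 9.605.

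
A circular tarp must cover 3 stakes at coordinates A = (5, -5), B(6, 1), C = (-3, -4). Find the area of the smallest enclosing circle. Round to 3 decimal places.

83.252

Side lengths²: AB² = 37, AC² = 65, BC² = 106.
Since BC² = 106 ≥ 65 + 37 = 102, the angle opposite BC is not acute, so the smallest enclosing circle has BC as diameter.
Centre = midpoint of BC = (1.5, -1.5), r² = 106/4 = 26.5.
Area = π·r² = π·26.5 ≈ 83.252.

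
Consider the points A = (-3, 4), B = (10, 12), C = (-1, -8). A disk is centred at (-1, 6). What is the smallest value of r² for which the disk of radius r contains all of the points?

The required radius is the distance from (-1, 6) to the farthest point.
Squared distances: 8, 157, 196.
Maximum is 196, attained at C.

196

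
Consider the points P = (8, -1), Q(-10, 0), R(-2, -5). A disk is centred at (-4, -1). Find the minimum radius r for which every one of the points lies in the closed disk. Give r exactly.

The required radius is the distance from (-4, -1) to the farthest point.
Squared distances: 144, 37, 20.
Maximum is 144, attained at P.
r = √144 = 12.

12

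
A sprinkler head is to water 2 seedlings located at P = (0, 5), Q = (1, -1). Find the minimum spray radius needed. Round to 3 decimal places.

3.041

The smallest circle enclosing two points has them as diameter endpoints.
Centre = midpoint = (0.5, 2); r² = |PQ|²/4 = 37/4 = 9.25.
r = √(9.25) ≈ 3.041.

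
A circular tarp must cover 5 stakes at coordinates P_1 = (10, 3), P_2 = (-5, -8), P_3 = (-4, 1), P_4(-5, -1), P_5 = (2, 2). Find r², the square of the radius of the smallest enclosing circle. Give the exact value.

86.5

A smallest enclosing disk is always determined by at most three of the input points on its boundary.
The farthest pair is P_1–P_2 with squared distance 346. The circle on this segment as diameter has centre (2.5, -2.5) and r² = 346/4 = 86.5.
Check P_3: distance² to centre = 54.5 ≤ 86.5, so it lies inside.
All remaining points lie in this disk, and no smaller disk contains both endpoints, so this is the minimum enclosing circle.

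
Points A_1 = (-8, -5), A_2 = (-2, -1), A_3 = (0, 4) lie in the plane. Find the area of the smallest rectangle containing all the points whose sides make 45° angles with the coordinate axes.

In coordinates u = x + y, v = x − y the rectangle is axis-aligned; the map (x,y)→(u,v) scales areas by 2.
u-values: -13, -3, 4; range = 4 − (-13) = 17.
v-values: -3, -1, -4; range = -1 − (-4) = 3.
Area = (17 × 3) / 2 = 25.5.

25.5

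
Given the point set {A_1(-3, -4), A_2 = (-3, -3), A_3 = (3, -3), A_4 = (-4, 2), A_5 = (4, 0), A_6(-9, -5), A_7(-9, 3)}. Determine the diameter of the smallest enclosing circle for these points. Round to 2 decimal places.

The minimum enclosing circle is determined by three boundary points: A_5, A_6, A_7.
Their circumcentre is (-40/13, -1) with r² = 8633/169.
The farthest remaining point A_3 is at distance² 6917/169 ≤ 8633/169.
Diameter = 2r = 2√(8633/169) ≈ 14.29.

14.29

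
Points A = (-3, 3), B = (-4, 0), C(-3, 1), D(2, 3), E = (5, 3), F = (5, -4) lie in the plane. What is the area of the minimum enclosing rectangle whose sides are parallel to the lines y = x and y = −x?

90

In coordinates u = x + y, v = x − y the rectangle is axis-aligned; the map (x,y)→(u,v) scales areas by 2.
u-values: 0, -4, -2, 5, 8, 1; range = 8 − (-4) = 12.
v-values: -6, -4, -4, -1, 2, 9; range = 9 − (-6) = 15.
Area = (12 × 15) / 2 = 90.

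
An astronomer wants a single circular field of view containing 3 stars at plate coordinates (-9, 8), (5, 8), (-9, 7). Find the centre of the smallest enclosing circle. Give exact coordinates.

(-2, 7.5)

Call the three points A, B, C in the order given.
Side lengths²: AB² = 196, AC² = 1, BC² = 197.
Since BC² = 197 ≥ 196 + 1 = 197, the angle opposite BC is not acute, so the smallest enclosing circle has BC as diameter.
Centre = midpoint of BC = (-2, 7.5), r² = 197/4 = 49.25.
Centre = (-2, 7.5).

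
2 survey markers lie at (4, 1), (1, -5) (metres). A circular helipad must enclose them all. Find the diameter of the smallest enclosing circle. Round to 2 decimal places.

6.71

The smallest circle enclosing two points has them as diameter endpoints.
Centre = midpoint = (2.5, -2); r² = |(4, 1)−(1, -5)|²/4 = 45/4 = 11.25.
Diameter = 2r = 2√(11.25) ≈ 6.71.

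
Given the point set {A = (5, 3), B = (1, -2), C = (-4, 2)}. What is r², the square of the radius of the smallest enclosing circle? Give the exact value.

Side lengths²: AB² = 41, AC² = 82, BC² = 41.
Since AC² = 82 ≥ 41 + 41 = 82, the angle opposite AC is not acute, so the smallest enclosing circle has AC as diameter.
Centre = midpoint of AC = (0.5, 2.5), r² = 82/4 = 20.5.

20.5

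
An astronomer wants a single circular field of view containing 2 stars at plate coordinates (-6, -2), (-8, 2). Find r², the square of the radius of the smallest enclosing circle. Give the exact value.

The smallest circle enclosing two points has them as diameter endpoints.
Centre = midpoint = (-7, 0); r² = |(-6, -2)−(-8, 2)|²/4 = 20/4 = 5.

5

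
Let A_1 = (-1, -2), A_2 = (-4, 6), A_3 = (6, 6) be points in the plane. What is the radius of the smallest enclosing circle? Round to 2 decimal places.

5.68

Side lengths²: A_1A_2² = 73, A_1A_3² = 113, A_2A_3² = 100.
Since A_1A_3² = 113 < 100 + 73 = 173, the triangle is acute, so the smallest enclosing circle is the circumcircle.
Circumcentre = (1, 3.3125), r² = 32.22265625.
r = √(32.22265625) ≈ 5.68.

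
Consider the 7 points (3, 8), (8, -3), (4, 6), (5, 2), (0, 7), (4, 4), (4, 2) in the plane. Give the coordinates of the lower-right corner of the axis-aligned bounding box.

x-range [0, 8], y-range [-3, 8].
The lower-right corner is (8, -3).

(8, -3)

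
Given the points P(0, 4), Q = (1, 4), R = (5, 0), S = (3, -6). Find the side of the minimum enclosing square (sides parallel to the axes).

10

The bounding box has width 5 and height 10.
An axis-aligned square enclosing the set must have side ≥ max(width, height).
So the minimum side is max(5, 10) = 10.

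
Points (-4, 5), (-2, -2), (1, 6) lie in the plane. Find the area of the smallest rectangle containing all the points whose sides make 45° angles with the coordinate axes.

49.5

In coordinates u = x + y, v = x − y the rectangle is axis-aligned; the map (x,y)→(u,v) scales areas by 2.
u-values: 1, -4, 7; range = 7 − (-4) = 11.
v-values: -9, 0, -5; range = 0 − (-9) = 9.
Area = (11 × 9) / 2 = 49.5.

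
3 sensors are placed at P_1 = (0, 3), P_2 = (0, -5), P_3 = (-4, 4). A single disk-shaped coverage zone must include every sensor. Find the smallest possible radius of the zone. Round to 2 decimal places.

4.92

Side lengths²: P_1P_2² = 64, P_1P_3² = 17, P_2P_3² = 97.
Since P_2P_3² = 97 ≥ 64 + 17 = 81, the angle opposite P_2P_3 is not acute, so the smallest enclosing circle has P_2P_3 as diameter.
Centre = midpoint of P_2P_3 = (-2, -0.5), r² = 97/4 = 24.25.
r = √(24.25) ≈ 4.92.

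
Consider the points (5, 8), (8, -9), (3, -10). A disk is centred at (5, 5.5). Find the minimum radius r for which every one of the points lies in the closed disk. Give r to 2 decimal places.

The required radius is the distance from (5, 5.5) to the farthest point.
Squared distances: 6.25, 219.25, 244.25.
Maximum is 244.25, attained at (3, -10).
r = √(244.25) ≈ 15.63.

15.63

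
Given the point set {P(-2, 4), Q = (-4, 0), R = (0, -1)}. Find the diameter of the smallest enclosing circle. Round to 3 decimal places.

Side lengths²: PQ² = 20, PR² = 29, QR² = 17.
Since PR² = 29 < 20 + 17 = 37, the triangle is acute, so the smallest enclosing circle is the circumcircle.
Circumcentre = (-14/9, 23/18), r² = 2465/324.
Diameter = 2r = 2√(2465/324) ≈ 5.517.

5.517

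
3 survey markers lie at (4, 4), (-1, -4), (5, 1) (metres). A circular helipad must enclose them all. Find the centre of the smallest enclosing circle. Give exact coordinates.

(1.5, 0)

Call the three points A, B, C in the order given.
Side lengths²: AB² = 89, AC² = 10, BC² = 61.
Since AB² = 89 ≥ 61 + 10 = 71, the angle opposite AB is not acute, so the smallest enclosing circle has AB as diameter.
Centre = midpoint of AB = (1.5, 0), r² = 89/4 = 22.25.
Centre = (1.5, 0).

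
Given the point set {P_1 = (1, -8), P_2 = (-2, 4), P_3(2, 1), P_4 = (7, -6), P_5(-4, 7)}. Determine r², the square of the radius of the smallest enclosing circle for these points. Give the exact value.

72.5

The farthest pair is P_4–P_5 with squared distance 290. The circle on this segment as diameter has centre (1.5, 0.5) and r² = 290/4 = 72.5.
Check P_1: distance² to centre = 72.5 ≤ 72.5, so it lies inside.
All remaining points lie in this disk, and no smaller disk contains both endpoints, so this is the minimum enclosing circle.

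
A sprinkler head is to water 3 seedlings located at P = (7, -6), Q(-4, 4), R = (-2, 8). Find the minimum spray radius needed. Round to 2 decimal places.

Side lengths²: PQ² = 221, PR² = 277, QR² = 20.
Since PR² = 277 ≥ 221 + 20 = 241, the angle opposite PR is not acute, so the smallest enclosing circle has PR as diameter.
Centre = midpoint of PR = (2.5, 1), r² = 277/4 = 69.25.
r = √(69.25) ≈ 8.32.

8.32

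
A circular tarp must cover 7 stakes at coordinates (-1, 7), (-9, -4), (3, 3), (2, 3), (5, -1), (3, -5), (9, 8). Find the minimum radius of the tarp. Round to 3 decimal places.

10.817

By Welzl's lemma the MEC is supported by two points (diametrically opposite) or three points (on a circumcircle).
The farthest pair is (-9, -4)–(9, 8) with squared distance 468. The circle on this segment as diameter has centre (0, 2) and r² = 468/4 = 117.
Check (-1, 7): distance² to centre = 26 ≤ 117, so it lies inside.
All remaining points lie in this disk, and no smaller disk contains both endpoints, so this is the minimum enclosing circle.
r = √117 ≈ 10.817.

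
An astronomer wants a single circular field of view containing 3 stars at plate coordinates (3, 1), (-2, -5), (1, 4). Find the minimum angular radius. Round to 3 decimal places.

Call the three points A, B, C in the order given.
Side lengths²: AB² = 61, AC² = 13, BC² = 90.
Since BC² = 90 ≥ 61 + 13 = 74, the angle opposite BC is not acute, so the smallest enclosing circle has BC as diameter.
Centre = midpoint of BC = (-0.5, -0.5), r² = 90/4 = 22.5.
r = √(22.5) ≈ 4.743.

4.743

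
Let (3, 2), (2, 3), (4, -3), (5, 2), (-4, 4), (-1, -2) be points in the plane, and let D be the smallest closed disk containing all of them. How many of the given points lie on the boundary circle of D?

The farthest pair is (4, -3)–(-4, 4) with squared distance 113. The circle on this segment as diameter has centre (0, 0.5) and r² = 113/4 = 28.25.
Check (3, 2): distance² to centre = 11.25 ≤ 28.25, so it lies inside.
All remaining points lie in this disk, and no smaller disk contains both endpoints, so this is the minimum enclosing circle.
The points at distance exactly r from the centre are (4, -3), (-4, 4) — 2 points.

2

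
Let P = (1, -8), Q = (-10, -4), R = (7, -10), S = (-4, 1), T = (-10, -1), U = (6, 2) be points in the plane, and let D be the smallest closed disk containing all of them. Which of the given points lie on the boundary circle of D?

R, T, U

The minimum enclosing circle of a finite set is fixed by two of the points (as a diameter) or three (as a circumcircle).
The minimum enclosing circle is determined by three boundary points: R, T, U.
Their circumcentre is (-27/26, -361/78) with r² = 284345/3042.
The farthest remaining point Q is at distance² 245501/3042 ≤ 284345/3042.
The points at distance exactly r from the centre are R, T, U — 3 points.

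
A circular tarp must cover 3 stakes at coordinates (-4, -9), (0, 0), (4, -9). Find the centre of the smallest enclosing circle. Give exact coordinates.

Call the three points A, B, C in the order given.
Side lengths²: AB² = 97, AC² = 64, BC² = 97.
Since BC² = 97 < 97 + 64 = 161, the triangle is acute, so the smallest enclosing circle is the circumcircle.
Circumcentre = (0, -97/18), r² = 9409/324.
Centre = (0, -97/18).

(0, -97/18)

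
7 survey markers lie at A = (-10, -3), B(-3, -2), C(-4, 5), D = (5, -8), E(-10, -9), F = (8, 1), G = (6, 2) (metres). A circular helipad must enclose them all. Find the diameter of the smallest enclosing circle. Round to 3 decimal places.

The farthest pair is E–F with squared distance 424. The circle on this segment as diameter has centre (-1, -4) and r² = 424/4 = 106.
Check A: distance² to centre = 82 ≤ 106, so it lies inside.
All remaining points lie in this disk, and no smaller disk contains both endpoints, so this is the minimum enclosing circle.
Diameter = 2r = 2√106 ≈ 20.591.

20.591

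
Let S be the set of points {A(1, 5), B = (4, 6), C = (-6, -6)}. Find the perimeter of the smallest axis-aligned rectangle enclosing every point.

Width = max x − min x = 4 − (-6) = 10.
Height = max y − min y = 6 − (-6) = 12.
Perimeter = 2(10 + 12) = 44.

44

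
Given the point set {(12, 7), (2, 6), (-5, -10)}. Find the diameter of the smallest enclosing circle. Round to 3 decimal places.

Call the three points A, B, C in the order given.
Side lengths²: AB² = 101, AC² = 578, BC² = 305.
Since AC² = 578 ≥ 305 + 101 = 406, the angle opposite AC is not acute, so the smallest enclosing circle has AC as diameter.
Centre = midpoint of AC = (3.5, -1.5), r² = 578/4 = 144.5.
Diameter = 2r = 2√(144.5) ≈ 24.042.

24.042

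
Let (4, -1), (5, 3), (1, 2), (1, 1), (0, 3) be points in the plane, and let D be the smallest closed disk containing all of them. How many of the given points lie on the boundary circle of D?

3

By Welzl's lemma the MEC is supported by two points (diametrically opposite) or three points (on a circumcircle).
The minimum enclosing circle is determined by three boundary points: (4, -1), (5, 3), (0, 3).
Their circumcentre is (2.5, 1.5) with r² = 8.5.
The farthest remaining point (1, 2) is at distance² 2.5 ≤ 8.5.
The points at distance exactly r from the centre are (4, -1), (5, 3), (0, 3) — 3 points.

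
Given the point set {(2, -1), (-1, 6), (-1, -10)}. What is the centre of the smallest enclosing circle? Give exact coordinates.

Call the three points A, B, C in the order given.
Side lengths²: AB² = 58, AC² = 90, BC² = 256.
Since BC² = 256 ≥ 90 + 58 = 148, the angle opposite BC is not acute, so the smallest enclosing circle has BC as diameter.
Centre = midpoint of BC = (-1, -2), r² = 256/4 = 64.
Centre = (-1, -2).

(-1, -2)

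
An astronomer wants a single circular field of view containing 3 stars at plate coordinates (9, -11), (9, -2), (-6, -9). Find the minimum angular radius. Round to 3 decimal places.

Call the three points A, B, C in the order given.
Side lengths²: AB² = 81, AC² = 229, BC² = 274.
Since BC² = 274 < 229 + 81 = 310, the triangle is acute, so the smallest enclosing circle is the circumcircle.
Circumcentre = (59/30, -6.5), r² = 31373/450.
r = √(31373/450) ≈ 8.350.

8.350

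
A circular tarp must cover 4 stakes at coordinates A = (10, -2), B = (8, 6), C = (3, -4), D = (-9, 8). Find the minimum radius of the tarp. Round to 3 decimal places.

10.735

The farthest pair is A–D with squared distance 461. The circle on this segment as diameter has centre (0.5, 3) and r² = 461/4 = 115.25.
Check B: distance² to centre = 65.25 ≤ 115.25, so it lies inside.
All remaining points lie in this disk, and no smaller disk contains both endpoints, so this is the minimum enclosing circle.
r = √(115.25) ≈ 10.735.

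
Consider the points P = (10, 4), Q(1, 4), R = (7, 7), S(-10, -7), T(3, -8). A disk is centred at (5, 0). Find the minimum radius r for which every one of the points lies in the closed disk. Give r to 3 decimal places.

16.553

The required radius is the distance from (5, 0) to the farthest point.
Squared distances: 41, 32, 53, 274, 68.
Maximum is 274, attained at S.
r = √274 ≈ 16.553.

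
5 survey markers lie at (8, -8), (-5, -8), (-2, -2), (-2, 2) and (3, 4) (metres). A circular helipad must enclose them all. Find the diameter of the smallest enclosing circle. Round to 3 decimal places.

15.624

The minimum enclosing circle is determined by three boundary points: (8, -8), (-5, -8), (3, 4).
Their circumcentre is (1.5, -11/3) with r² = 2197/36.
The farthest remaining point (-2, 2) is at distance² 1597/36 ≤ 2197/36.
Diameter = 2r = 2√(2197/36) ≈ 15.624.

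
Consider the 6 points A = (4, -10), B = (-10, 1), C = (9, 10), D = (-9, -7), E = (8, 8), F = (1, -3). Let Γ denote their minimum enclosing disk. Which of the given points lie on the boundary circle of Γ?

By Welzl's lemma the MEC is supported by two points (diametrically opposite) or three points (on a circumcircle).
The farthest pair is C–D with squared distance 613. The circle on this segment as diameter has centre (0, 1.5) and r² = 613/4 = 153.25.
Check A: distance² to centre = 148.25 ≤ 153.25, so it lies inside.
All remaining points lie in this disk, and no smaller disk contains both endpoints, so this is the minimum enclosing circle.
The points at distance exactly r from the centre are C, D — 2 points.

C, D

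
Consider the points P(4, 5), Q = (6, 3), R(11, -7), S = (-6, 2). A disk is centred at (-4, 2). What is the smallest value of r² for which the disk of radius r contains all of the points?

The required radius is the distance from (-4, 2) to the farthest point.
Squared distances: 73, 101, 306, 4.
Maximum is 306, attained at R.

306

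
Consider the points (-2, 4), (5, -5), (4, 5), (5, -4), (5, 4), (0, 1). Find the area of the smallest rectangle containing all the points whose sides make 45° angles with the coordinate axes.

72

In coordinates u = x + y, v = x − y the rectangle is axis-aligned; the map (x,y)→(u,v) scales areas by 2.
u-values: 2, 0, 9, 1, 9, 1; range = 9 − 0 = 9.
v-values: -6, 10, -1, 9, 1, -1; range = 10 − (-6) = 16.
Area = (9 × 16) / 2 = 72.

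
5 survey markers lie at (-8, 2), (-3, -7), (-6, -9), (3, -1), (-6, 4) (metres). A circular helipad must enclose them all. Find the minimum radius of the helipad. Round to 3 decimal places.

6.888

The minimum enclosing circle is determined by three boundary points: (-6, -9), (3, -1), (-6, 4).
Their circumcentre is (-67/18, -2.5) with r² = 7685/162.
The farthest remaining point (-8, 2) is at distance² 6245/162 ≤ 7685/162.
r = √(7685/162) ≈ 6.888.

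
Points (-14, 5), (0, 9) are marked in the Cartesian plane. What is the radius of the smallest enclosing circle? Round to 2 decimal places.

The smallest circle enclosing two points has them as diameter endpoints.
Centre = midpoint = (-7, 7); r² = |(-14, 5)−(0, 9)|²/4 = 212/4 = 53.
r = √53 ≈ 7.28.

7.28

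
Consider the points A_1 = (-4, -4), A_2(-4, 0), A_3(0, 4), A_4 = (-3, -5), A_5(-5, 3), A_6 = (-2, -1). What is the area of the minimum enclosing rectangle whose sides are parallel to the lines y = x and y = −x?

60

In coordinates u = x + y, v = x − y the rectangle is axis-aligned; the map (x,y)→(u,v) scales areas by 2.
u-values: -8, -4, 4, -8, -2, -3; range = 4 − (-8) = 12.
v-values: 0, -4, -4, 2, -8, -1; range = 2 − (-8) = 10.
Area = (12 × 10) / 2 = 60.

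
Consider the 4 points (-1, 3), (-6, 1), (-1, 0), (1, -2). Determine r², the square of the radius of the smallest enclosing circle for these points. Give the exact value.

By Welzl's lemma the MEC is supported by two points (diametrically opposite) or three points (on a circumcircle).
The farthest pair is (-6, 1)–(1, -2) with squared distance 58. The circle on this segment as diameter has centre (-2.5, -0.5) and r² = 58/4 = 14.5.
Check (-1, 3): distance² to centre = 14.5 ≤ 14.5, so it lies inside.
All remaining points lie in this disk, and no smaller disk contains both endpoints, so this is the minimum enclosing circle.

14.5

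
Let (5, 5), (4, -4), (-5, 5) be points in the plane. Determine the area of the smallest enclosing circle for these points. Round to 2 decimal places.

Call the three points A, B, C in the order given.
Side lengths²: AB² = 82, AC² = 100, BC² = 162.
Since BC² = 162 < 100 + 82 = 182, the triangle is acute, so the smallest enclosing circle is the circumcircle.
Circumcentre = (0, 1), r² = 41.
Area = π·r² = π·41 ≈ 128.81.

128.81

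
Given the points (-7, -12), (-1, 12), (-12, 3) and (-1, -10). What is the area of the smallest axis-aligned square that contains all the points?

576

The bounding box has width 11 and height 24.
An axis-aligned square enclosing the set must have side ≥ max(width, height).
So the minimum side is max(11, 24) = 24.
Area = 24² = 576.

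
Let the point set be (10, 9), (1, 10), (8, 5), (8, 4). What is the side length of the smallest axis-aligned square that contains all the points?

The bounding box has width 9 and height 6.
An axis-aligned square enclosing the set must have side ≥ max(width, height).
So the minimum side is max(9, 6) = 9.

9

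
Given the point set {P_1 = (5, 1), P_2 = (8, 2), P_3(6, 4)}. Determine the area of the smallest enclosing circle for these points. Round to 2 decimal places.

9.82

Side lengths²: P_1P_2² = 10, P_1P_3² = 10, P_2P_3² = 8.
Since P_1P_3² = 10 < 10 + 8 = 18, the triangle is acute, so the smallest enclosing circle is the circumcircle.
Circumcentre = (6.25, 2.25), r² = 3.125.
Area = π·r² = π·3.125 ≈ 9.82.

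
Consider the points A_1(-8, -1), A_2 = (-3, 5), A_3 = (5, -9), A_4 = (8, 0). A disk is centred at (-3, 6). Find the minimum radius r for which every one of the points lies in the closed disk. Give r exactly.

17

The required radius is the distance from (-3, 6) to the farthest point.
Squared distances: 74, 1, 289, 157.
Maximum is 289, attained at A_3.
r = √289 = 17.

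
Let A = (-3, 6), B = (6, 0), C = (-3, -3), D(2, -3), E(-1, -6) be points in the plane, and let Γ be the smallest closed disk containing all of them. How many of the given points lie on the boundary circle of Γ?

3

The minimum enclosing circle of a finite set is fixed by two of the points (as a diameter) or three (as a circumcircle).
The minimum enclosing circle is determined by three boundary points: A, B, E.
Their circumcentre is (-0.3125, 0.28125) with r² = 39.9267578125.
The farthest remaining point C is at distance² 17.9892578125 ≤ 39.9267578125.
The points at distance exactly r from the centre are A, B, E — 3 points.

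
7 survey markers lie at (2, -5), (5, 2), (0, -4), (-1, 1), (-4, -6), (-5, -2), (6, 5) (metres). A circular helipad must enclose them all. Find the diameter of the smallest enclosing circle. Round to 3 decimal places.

The farthest pair is (-4, -6)–(6, 5) with squared distance 221. The circle on this segment as diameter has centre (1, -0.5) and r² = 221/4 = 55.25.
Check (2, -5): distance² to centre = 21.25 ≤ 55.25, so it lies inside.
All remaining points lie in this disk, and no smaller disk contains both endpoints, so this is the minimum enclosing circle.
Diameter = 2r = 2√(55.25) ≈ 14.866.

14.866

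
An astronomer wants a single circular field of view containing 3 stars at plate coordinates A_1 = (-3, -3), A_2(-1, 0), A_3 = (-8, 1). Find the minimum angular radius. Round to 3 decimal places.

Side lengths²: A_1A_2² = 13, A_1A_3² = 41, A_2A_3² = 50.
Since A_2A_3² = 50 < 41 + 13 = 54, the triangle is acute, so the smallest enclosing circle is the circumcircle.
Circumcentre = (-209/46, 9/46), r² = 13325/1058.
r = √(13325/1058) ≈ 3.549.

3.549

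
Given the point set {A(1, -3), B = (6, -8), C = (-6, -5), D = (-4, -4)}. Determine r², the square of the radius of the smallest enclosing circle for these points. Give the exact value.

The minimum enclosing circle of a finite set is fixed by two of the points (as a diameter) or three (as a circumcircle).
The farthest pair is B–C with squared distance 153. The circle on this segment as diameter has centre (0, -6.5) and r² = 153/4 = 38.25.
Check A: distance² to centre = 13.25 ≤ 38.25, so it lies inside.
All remaining points lie in this disk, and no smaller disk contains both endpoints, so this is the minimum enclosing circle.

38.25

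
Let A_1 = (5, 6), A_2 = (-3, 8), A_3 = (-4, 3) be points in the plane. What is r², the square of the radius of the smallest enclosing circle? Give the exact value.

1105/49

Side lengths²: A_1A_2² = 68, A_1A_3² = 90, A_2A_3² = 26.
Since A_1A_3² = 90 < 68 + 26 = 94, the triangle is acute, so the smallest enclosing circle is the circumcircle.
Circumcentre = (3/7, 33/7), r² = 1105/49.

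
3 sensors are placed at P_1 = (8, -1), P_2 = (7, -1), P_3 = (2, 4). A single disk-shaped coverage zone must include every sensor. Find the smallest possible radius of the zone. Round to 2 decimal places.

3.91

Side lengths²: P_1P_2² = 1, P_1P_3² = 61, P_2P_3² = 50.
Since P_1P_3² = 61 ≥ 50 + 1 = 51, the angle opposite P_1P_3 is not acute, so the smallest enclosing circle has P_1P_3 as diameter.
Centre = midpoint of P_1P_3 = (5, 1.5), r² = 61/4 = 15.25.
r = √(15.25) ≈ 3.91.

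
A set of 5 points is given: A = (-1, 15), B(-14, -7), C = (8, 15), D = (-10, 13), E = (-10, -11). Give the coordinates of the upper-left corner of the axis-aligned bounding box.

x-range [-14, 8], y-range [-11, 15].
The upper-left corner is (-14, 15).

(-14, 15)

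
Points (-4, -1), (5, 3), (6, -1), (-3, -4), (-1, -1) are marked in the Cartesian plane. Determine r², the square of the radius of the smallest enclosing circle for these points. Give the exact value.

28.25

The farthest pair is (5, 3)–(-3, -4) with squared distance 113. The circle on this segment as diameter has centre (1, -0.5) and r² = 113/4 = 28.25.
Check (-4, -1): distance² to centre = 25.25 ≤ 28.25, so it lies inside.
All remaining points lie in this disk, and no smaller disk contains both endpoints, so this is the minimum enclosing circle.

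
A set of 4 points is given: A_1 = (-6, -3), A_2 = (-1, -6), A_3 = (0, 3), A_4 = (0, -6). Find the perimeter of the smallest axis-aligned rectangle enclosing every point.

30

Width = max x − min x = 0 − (-6) = 6.
Height = max y − min y = 3 − (-6) = 9.
Perimeter = 2(6 + 9) = 30.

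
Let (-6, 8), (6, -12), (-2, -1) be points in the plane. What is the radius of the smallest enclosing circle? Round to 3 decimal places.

Call the three points A, B, C in the order given.
Side lengths²: AB² = 544, AC² = 97, BC² = 185.
Since AB² = 544 ≥ 185 + 97 = 282, the angle opposite AB is not acute, so the smallest enclosing circle has AB as diameter.
Centre = midpoint of AB = (0, -2), r² = 544/4 = 136.
r = √136 ≈ 11.662.

11.662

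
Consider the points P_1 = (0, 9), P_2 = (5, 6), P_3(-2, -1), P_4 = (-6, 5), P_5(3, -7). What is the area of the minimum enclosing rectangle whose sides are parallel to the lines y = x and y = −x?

In coordinates u = x + y, v = x − y the rectangle is axis-aligned; the map (x,y)→(u,v) scales areas by 2.
u-values: 9, 11, -3, -1, -4; range = 11 − (-4) = 15.
v-values: -9, -1, -1, -11, 10; range = 10 − (-11) = 21.
Area = (15 × 21) / 2 = 157.5.

157.5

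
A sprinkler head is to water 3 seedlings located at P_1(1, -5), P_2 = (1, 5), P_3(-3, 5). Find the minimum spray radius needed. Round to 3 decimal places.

5.385

Side lengths²: P_1P_2² = 100, P_1P_3² = 116, P_2P_3² = 16.
Since P_1P_3² = 116 ≥ 100 + 16 = 116, the angle opposite P_1P_3 is not acute, so the smallest enclosing circle has P_1P_3 as diameter.
Centre = midpoint of P_1P_3 = (-1, 0), r² = 116/4 = 29.
r = √29 ≈ 5.385.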